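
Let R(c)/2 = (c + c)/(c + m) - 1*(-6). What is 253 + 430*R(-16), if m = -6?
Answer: 73303/11 ≈ 6663.9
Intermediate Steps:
R(c) = 12 + 4*c/(-6 + c) (R(c) = 2*((c + c)/(c - 6) - 1*(-6)) = 2*((2*c)/(-6 + c) + 6) = 2*(2*c/(-6 + c) + 6) = 2*(6 + 2*c/(-6 + c)) = 12 + 4*c/(-6 + c))
253 + 430*R(-16) = 253 + 430*(8*(-9 + 2*(-16))/(-6 - 16)) = 253 + 430*(8*(-9 - 32)/(-22)) = 253 + 430*(8*(-1/22)*(-41)) = 253 + 430*(164/11) = 253 + 70520/11 = 73303/11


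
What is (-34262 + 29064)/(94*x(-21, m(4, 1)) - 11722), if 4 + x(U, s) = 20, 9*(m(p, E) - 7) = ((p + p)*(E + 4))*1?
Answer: 2599/5109 ≈ 0.50871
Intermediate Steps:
m(p, E) = 7 + 2*p*(4 + E)/9 (m(p, E) = 7 + (((p + p)*(E + 4))*1)/9 = 7 + (((2*p)*(4 + E))*1)/9 = 7 + ((2*p*(4 + E))*1)/9 = 7 + (2*p*(4 + E))/9 = 7 + 2*p*(4 + E)/9)
x(U, s) = 16 (x(U, s) = -4 + 20 = 16)
(-34262 + 29064)/(94*x(-21, m(4, 1)) - 11722) = (-34262 + 29064)/(94*16 - 11722) = -5198/(1504 - 11722) = -5198/(-10218) = -5198*(-1/10218) = 2599/5109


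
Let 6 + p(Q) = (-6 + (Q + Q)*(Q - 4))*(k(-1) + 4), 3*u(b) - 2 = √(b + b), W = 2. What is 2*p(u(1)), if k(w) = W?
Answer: -132 - 64*√2/3 ≈ -162.17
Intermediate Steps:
k(w) = 2
u(b) = ⅔ + √2*√b/3 (u(b) = ⅔ + √(b + b)/3 = ⅔ + √(2*b)/3 = ⅔ + (√2*√b)/3 = ⅔ + √2*√b/3)
p(Q) = -42 + 12*Q*(-4 + Q) (p(Q) = -6 + (-6 + (Q + Q)*(Q - 4))*(2 + 4) = -6 + (-6 + (2*Q)*(-4 + Q))*6 = -6 + (-6 + 2*Q*(-4 + Q))*6 = -6 + (-36 + 12*Q*(-4 + Q)) = -42 + 12*Q*(-4 + Q))
2*p(u(1)) = 2*(-42 - 48*(⅔ + √2*√1/3) + 12*(⅔ + √2*√1/3)²) = 2*(-42 - 48*(⅔ + (⅓)*√2*1) + 12*(⅔ + (⅓)*√2*1)²) = 2*(-42 - 48*(⅔ + √2/3) + 12*(⅔ + √2/3)²) = 2*(-42 + (-32 - 16*√2) + 12*(⅔ + √2/3)²) = 2*(-74 - 16*√2 + 12*(⅔ + √2/3)²) = -148 - 32*√2 + 24*(⅔ + √2/3)²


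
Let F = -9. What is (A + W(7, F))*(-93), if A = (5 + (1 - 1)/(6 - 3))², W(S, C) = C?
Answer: -1488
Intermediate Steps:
A = 25 (A = (5 + 0/3)² = (5 + 0*(⅓))² = (5 + 0)² = 5² = 25)
(A + W(7, F))*(-93) = (25 - 9)*(-93) = 16*(-93) = -1488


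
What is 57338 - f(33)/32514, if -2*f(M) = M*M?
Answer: 1242858851/21676 ≈ 57338.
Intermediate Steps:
f(M) = -M²/2 (f(M) = -M*M/2 = -M²/2)
57338 - f(33)/32514 = 57338 - (-½*33²)/32514 = 57338 - (-½*1089)/32514 = 57338 - (-1089)/(2*32514) = 57338 - 1*(-363/21676) = 57338 + 363/21676 = 1242858851/21676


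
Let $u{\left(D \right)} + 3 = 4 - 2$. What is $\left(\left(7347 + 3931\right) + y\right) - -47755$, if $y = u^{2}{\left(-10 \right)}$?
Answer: $59034$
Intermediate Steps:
$u{\left(D \right)} = -1$ ($u{\left(D \right)} = -3 + \left(4 - 2\right) = -3 + 2 = -1$)
$y = 1$ ($y = \left(-1\right)^{2} = 1$)
$\left(\left(7347 + 3931\right) + y\right) - -47755 = \left(\left(7347 + 3931\right) + 1\right) - -47755 = \left(11278 + 1\right) + 47755 = 11279 + 47755 = 59034$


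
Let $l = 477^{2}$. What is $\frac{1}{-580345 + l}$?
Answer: $- \frac{1}{352816} \approx -2.8343 \cdot 10^{-6}$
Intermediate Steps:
$l = 227529$
$\frac{1}{-580345 + l} = \frac{1}{-580345 + 227529} = \frac{1}{-352816} = - \frac{1}{352816}$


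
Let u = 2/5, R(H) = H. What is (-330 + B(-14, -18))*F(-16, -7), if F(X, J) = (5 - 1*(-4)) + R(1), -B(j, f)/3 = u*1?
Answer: -3312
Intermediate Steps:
u = ⅖ (u = 2*(⅕) = ⅖ ≈ 0.40000)
B(j, f) = -6/5
F(X, J) = 10 (F(X, J) = (5 - 1*(-4)) + 1 = (5 + 4) + 1 = 9 + 1 = 10)
(-330 + B(-14, -18))*F(-16, -7) = (-330 - 6/5)*10 = -1656/5*10 = -3312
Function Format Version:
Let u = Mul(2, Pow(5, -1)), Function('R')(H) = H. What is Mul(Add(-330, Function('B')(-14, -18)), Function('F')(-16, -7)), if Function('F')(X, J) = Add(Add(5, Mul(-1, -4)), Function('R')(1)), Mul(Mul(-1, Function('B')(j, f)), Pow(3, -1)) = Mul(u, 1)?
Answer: -3312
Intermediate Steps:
u = Rational(2, 5) (u = Mul(2, Rational(1, 5)) = Rational(2, 5) ≈ 0.40000)
Function('B')(j, f) = Rational(-6, 5) (Function('B')(j, f) = Mul(-3, Mul(Rational(2, 5), 1)) = Mul(-3, Rational(2, 5)) = Rational(-6, 5))
Function('F')(X, J) = 10 (Function('F')(X, J) = Add(Add(5, Mul(-1, -4)), 1) = Add(Add(5, 4), 1) = Add(9, 1) = 10)
Mul(Add(-330, Function('B')(-14, -18)), Function('F')(-16, -7)) = Mul(Add(-330, Rational(-6, 5)), 10) = Mul(Rational(-1656, 5), 10) = -3312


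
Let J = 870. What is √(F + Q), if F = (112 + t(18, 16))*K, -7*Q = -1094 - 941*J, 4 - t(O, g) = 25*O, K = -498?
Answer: 2*√3472154/7 ≈ 532.39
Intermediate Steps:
t(O, g) = 4 - 25*O
Q = 819764/7 (Q = -(-1094 - 941*870)/7 = -(-1094 - 818670)/7 = -⅐*(-819764) = 819764/7 ≈ 1.1711e+5)
F = 166332 (F = (112 + (4 - 25*18))*(-498) = (112 + (4 - 450))*(-498) = (112 - 446)*(-498) = -334*(-498) = 166332)
√(F + Q) = √(166332 + 819764/7) = √(1984088/7) = 2*√3472154/7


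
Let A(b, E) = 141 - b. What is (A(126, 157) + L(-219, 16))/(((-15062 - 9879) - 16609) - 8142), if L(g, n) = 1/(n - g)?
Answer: -43/142410 ≈ -0.00030195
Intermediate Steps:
(A(126, 157) + L(-219, 16))/(((-15062 - 9879) - 16609) - 8142) = ((141 - 1*126) - 1/(-219 - 1*16))/(((-15062 - 9879) - 16609) - 8142) = ((141 - 126) - 1/(-219 - 16))/((-24941 - 16609) - 8142) = (15 - 1/(-235))/(-41550 - 8142) = (15 - 1*(-1/235))/(-49692) = (15 + 1/235)*(-1/49692) = (3526/235)*(-1/49692) = -43/142410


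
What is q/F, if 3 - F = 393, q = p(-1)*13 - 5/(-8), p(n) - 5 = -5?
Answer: -1/624 ≈ -0.0016026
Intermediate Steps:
p(n) = 0 (p(n) = 5 - 5 = 0)
q = 5/8 (q = 0*13 - 5/(-8) = 0 - 5*(-⅛) = 0 + 5/8 = 5/8 ≈ 0.62500)
F = -390 (F = 3 - 1*393 = 3 - 393 = -390)
q/F = (5/8)/(-390) = (5/8)*(-1/390) = -1/624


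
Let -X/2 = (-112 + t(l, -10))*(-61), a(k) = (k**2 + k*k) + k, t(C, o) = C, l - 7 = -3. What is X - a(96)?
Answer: -31704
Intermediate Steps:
l = 4 (l = 7 - 3 = 4)
a(k) = k + 2*k**2 (a(k) = (k**2 + k**2) + k = 2*k**2 + k = k + 2*k**2)
X = -13176 (X = -2*(-112 + 4)*(-61) = -(-216)*(-61) = -2*6588 = -13176)
X - a(96) = -13176 - 96*(1 + 2*96) = -13176 - 96*(1 + 192) = -13176 - 96*193 = -13176 - 1*18528 = -13176 - 18528 = -31704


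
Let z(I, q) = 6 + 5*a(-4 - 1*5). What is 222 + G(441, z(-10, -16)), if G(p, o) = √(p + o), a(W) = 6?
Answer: 222 + 3*√53 ≈ 243.84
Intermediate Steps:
z(I, q) = 36 (z(I, q) = 6 + 5*6 = 6 + 30 = 36)
G(p, o) = √(o + p)
222 + G(441, z(-10, -16)) = 222 + √(36 + 441) = 222 + √477 = 222 + 3*√53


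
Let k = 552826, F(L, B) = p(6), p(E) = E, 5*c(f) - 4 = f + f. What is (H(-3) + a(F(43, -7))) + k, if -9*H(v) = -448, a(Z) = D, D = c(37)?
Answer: 24880112/45 ≈ 5.5289e+5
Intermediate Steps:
c(f) = 4/5 + 2*f/5 (c(f) = 4/5 + (f + f)/5 = 4/5 + (2*f)/5 = 4/5 + 2*f/5)
D = 78/5 (D = 4/5 + (2/5)*37 = 4/5 + 74/5 = 78/5 ≈ 15.600)
F(L, B) = 6
a(Z) = 78/5
H(v) = 448/9 (H(v) = -1/9*(-448) = 448/9)
(H(-3) + a(F(43, -7))) + k = (448/9 + 78/5) + 552826 = 2942/45 + 552826 = 24880112/45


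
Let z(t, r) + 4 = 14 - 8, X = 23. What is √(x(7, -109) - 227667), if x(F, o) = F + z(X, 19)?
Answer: I*√227658 ≈ 477.14*I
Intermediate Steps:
z(t, r) = 2 (z(t, r) = -4 + (14 - 8) = -4 + 6 = 2)
x(F, o) = 2 + F (x(F, o) = F + 2 = 2 + F)
√(x(7, -109) - 227667) = √((2 + 7) - 227667) = √(9 - 227667) = √(-227658) = I*√227658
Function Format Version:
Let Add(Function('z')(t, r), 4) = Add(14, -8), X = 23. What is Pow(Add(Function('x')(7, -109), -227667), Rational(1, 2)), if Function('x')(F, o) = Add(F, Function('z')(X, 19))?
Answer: Mul(I, Pow(227658, Rational(1, 2))) ≈ Mul(477.14, I)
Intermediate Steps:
Function('z')(t, r) = 2 (Function('z')(t, r) = Add(-4, Add(14, -8)) = Add(-4, 6) = 2)
Function('x')(F, o) = Add(2, F) (Function('x')(F, o) = Add(F, 2) = Add(2, F))
Pow(Add(Function('x')(7, -109), -227667), Rational(1, 2)) = Pow(Add(Add(2, 7), -227667), Rational(1, 2)) = Pow(Add(9, -227667), Rational(1, 2)) = Pow(-227658, Rational(1, 2)) = Mul(I, Pow(227658, Rational(1, 2)))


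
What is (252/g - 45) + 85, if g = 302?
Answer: 6166/151 ≈ 40.834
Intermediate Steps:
(252/g - 45) + 85 = (252/302 - 45) + 85 = (252*(1/302) - 45) + 85 = (126/151 - 45) + 85 = -6669/151 + 85 = 6166/151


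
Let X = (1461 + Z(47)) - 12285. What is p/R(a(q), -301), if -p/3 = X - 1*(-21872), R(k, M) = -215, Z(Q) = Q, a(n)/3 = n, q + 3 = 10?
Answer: 6657/43 ≈ 154.81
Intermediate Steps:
q = 7 (q = -3 + 10 = 7)
a(n) = 3*n
X = -10777 (X = (1461 + 47) - 12285 = 1508 - 12285 = -10777)
p = -33285 (p = -3*(-10777 - 1*(-21872)) = -3*(-10777 + 21872) = -3*11095 = -33285)
p/R(a(q), -301) = -33285/(-215) = -33285*(-1/215) = 6657/43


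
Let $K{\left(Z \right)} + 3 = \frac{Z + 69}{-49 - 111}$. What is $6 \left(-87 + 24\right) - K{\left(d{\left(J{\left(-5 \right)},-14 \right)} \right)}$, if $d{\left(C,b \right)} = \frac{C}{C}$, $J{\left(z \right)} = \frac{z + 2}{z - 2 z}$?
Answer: $- \frac{5993}{16} \approx -374.56$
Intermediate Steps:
$J{\left(z \right)} = - \frac{2 + z}{z}$ ($J{\left(z \right)} = \frac{2 + z}{\left(-1\right) z} = \left(2 + z\right) \left(- \frac{1}{z}\right) = - \frac{2 + z}{z}$)
$d{\left(C,b \right)} = 1$
$K{\left(Z \right)} = - \frac{549}{160} - \frac{Z}{160}$ ($K{\left(Z \right)} = -3 + \frac{Z + 69}{-49 - 111} = -3 + \frac{69 + Z}{-160} = -3 + \left(69 + Z\right) \left(- \frac{1}{160}\right) = -3 - \left(\frac{69}{160} + \frac{Z}{160}\right) = - \frac{549}{160} - \frac{Z}{160}$)
$6 \left(-87 + 24\right) - K{\left(d{\left(J{\left(-5 \right)},-14 \right)} \right)} = 6 \left(-87 + 24\right) - \left(- \frac{549}{160} - \frac{1}{160}\right) = 6 \left(-63\right) - \left(- \frac{549}{160} - \frac{1}{160}\right) = -378 - - \frac{55}{16} = -378 + \frac{55}{16} = - \frac{5993}{16}$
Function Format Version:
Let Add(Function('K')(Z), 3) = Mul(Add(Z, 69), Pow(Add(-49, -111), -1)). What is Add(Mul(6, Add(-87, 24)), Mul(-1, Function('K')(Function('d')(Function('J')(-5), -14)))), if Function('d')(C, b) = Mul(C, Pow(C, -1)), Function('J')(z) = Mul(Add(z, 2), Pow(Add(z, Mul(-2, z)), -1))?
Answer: Rational(-5993, 16) ≈ -374.56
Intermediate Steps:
Function('J')(z) = Mul(-1, Pow(z, -1), Add(2, z)) (Function('J')(z) = Mul(Add(2, z), Pow(Mul(-1, z), -1)) = Mul(Add(2, z), Mul(-1, Pow(z, -1))) = Mul(-1, Pow(z, -1), Add(2, z)))
Function('d')(C, b) = 1
Function('K')(Z) = Add(Rational(-549, 160), Mul(Rational(-1, 160), Z)) (Function('K')(Z) = Add(-3, Mul(Add(Z, 69), Pow(Add(-49, -111), -1))) = Add(-3, Mul(Add(69, Z), Pow(-160, -1))) = Add(-3, Mul(Add(69, Z), Rational(-1, 160))) = Add(-3, Add(Rational(-69, 160), Mul(Rational(-1, 160), Z))) = Add(Rational(-549, 160), Mul(Rational(-1, 160), Z)))
Add(Mul(6, Add(-87, 24)), Mul(-1, Function('K')(Function('d')(Function('J')(-5), -14)))) = Add(Mul(6, Add(-87, 24)), Mul(-1, Add(Rational(-549, 160), Mul(Rational(-1, 160), 1)))) = Add(Mul(6, -63), Mul(-1, Add(Rational(-549, 160), Rational(-1, 160)))) = Add(-378, Mul(-1, Rational(-55, 16))) = Add(-378, Rational(55, 16)) = Rational(-5993, 16)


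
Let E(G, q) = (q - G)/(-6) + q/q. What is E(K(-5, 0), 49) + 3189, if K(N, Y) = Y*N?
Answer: 19091/6 ≈ 3181.8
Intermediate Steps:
K(N, Y) = N*Y
E(G, q) = 1 - q/6 + G/6 (E(G, q) = (q - G)*(-1/6) + 1 = (-q/6 + G/6) + 1 = 1 - q/6 + G/6)
E(K(-5, 0), 49) + 3189 = (1 - 1/6*49 + (-5*0)/6) + 3189 = (1 - 49/6 + (1/6)*0) + 3189 = (1 - 49/6 + 0) + 3189 = -43/6 + 3189 = 19091/6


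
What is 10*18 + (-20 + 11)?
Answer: 171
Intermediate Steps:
10*18 + (-20 + 11) = 180 - 9 = 171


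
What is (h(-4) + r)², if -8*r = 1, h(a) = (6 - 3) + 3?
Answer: 2209/64 ≈ 34.516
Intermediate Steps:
h(a) = 6 (h(a) = 3 + 3 = 6)
r = -⅛ (r = -⅛*1 = -⅛ ≈ -0.12500)
(h(-4) + r)² = (6 - ⅛)² = (47/8)² = 2209/64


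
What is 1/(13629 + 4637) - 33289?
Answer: -608056873/18266 ≈ -33289.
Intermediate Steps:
1/(13629 + 4637) - 33289 = 1/18266 - 33289 = -608056873/18266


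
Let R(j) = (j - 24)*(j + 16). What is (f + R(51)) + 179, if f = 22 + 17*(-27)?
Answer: 1551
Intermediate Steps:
R(j) = (-24 + j)*(16 + j)
f = -437 (f = 22 - 459 = -437)
(f + R(51)) + 179 = (-437 + (-384 + 51² - 8*51)) + 179 = (-437 + (-384 + 2601 - 408)) + 179 = (-437 + 1809) + 179 = 1372 + 179 = 1551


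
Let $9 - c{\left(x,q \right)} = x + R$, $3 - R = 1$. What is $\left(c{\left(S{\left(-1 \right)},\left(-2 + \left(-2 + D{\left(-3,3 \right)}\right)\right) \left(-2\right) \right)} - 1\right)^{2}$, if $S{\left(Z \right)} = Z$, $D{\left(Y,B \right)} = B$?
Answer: $49$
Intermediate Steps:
$R = 2$ ($R = 3 - 1 = 2$)
$c{\left(x,q \right)} = 7 - x$ ($c{\left(x,q \right)} = 9 - \left(x + 2\right) = 9 - \left(2 + x\right) = 7 - x$)
$\left(c{\left(S{\left(-1 \right)},\left(-2 + \left(-2 + D{\left(-3,3 \right)}\right)\right) \left(-2\right) \right)} - 1\right)^{2} = \left(\left(7 - -1\right) - 1\right)^{2} = \left(\left(7 + 1\right) - 1\right)^{2} = \left(8 - 1\right)^{2} = 7^{2} = 49$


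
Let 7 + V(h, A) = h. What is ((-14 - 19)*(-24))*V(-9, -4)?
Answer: -12672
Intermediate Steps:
V(h, A) = -7 + h
((-14 - 19)*(-24))*V(-9, -4) = ((-14 - 19)*(-24))*(-7 - 9) = -33*(-24)*(-16) = 792*(-16) = -12672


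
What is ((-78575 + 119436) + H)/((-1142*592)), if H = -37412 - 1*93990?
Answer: 90541/676064 ≈ 0.13392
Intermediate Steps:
H = -131402 (H = -37412 - 93990 = -131402)
((-78575 + 119436) + H)/((-1142*592)) = ((-78575 + 119436) - 131402)/((-1142*592)) = (40861 - 131402)/(-676064) = -90541*(-1/676064) = 90541/676064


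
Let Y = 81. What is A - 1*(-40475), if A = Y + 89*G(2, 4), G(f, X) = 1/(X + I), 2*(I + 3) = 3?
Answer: 202958/5 ≈ 40592.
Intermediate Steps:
I = -3/2 (I = -3 + (½)*3 = -3 + 3/2 = -3/2 ≈ -1.5000)
G(f, X) = 1/(-3/2 + X) (G(f, X) = 1/(X - 3/2) = 1/(-3/2 + X))
A = 583/5 (A = 81 + 89*(2/(-3 + 2*4)) = 81 + 89*(2/(-3 + 8)) = 81 + 89*(2/5) = 81 + 89*(2*(⅕)) = 81 + 89*(⅖) = 81 + 178/5 = 583/5 ≈ 116.60)
A - 1*(-40475) = 583/5 - 1*(-40475) = 583/5 + 40475 = 202958/5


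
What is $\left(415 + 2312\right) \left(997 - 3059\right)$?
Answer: $-5623074$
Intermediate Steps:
$\left(415 + 2312\right) \left(997 - 3059\right) = 2727 \left(-2062\right) = -5623074$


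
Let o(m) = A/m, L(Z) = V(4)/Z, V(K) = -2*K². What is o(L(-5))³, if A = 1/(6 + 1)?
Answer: 125/11239424 ≈ 1.1122e-5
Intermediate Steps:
A = ⅐ (A = 1/7 = ⅐ ≈ 0.14286)
L(Z) = -32/Z (L(Z) = (-2*4²)/Z = (-2*16)/Z = -32/Z)
o(m) = 1/(7*m)
o(L(-5))³ = (1/(7*((-32/(-5)))))³ = (1/(7*((-32*(-⅕)))))³ = (1/(7*(32/5)))³ = ((⅐)*(5/32))³ = (5/224)³ = 125/11239424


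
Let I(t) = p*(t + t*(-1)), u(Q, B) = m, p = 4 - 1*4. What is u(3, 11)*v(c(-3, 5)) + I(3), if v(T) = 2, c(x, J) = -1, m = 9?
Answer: 18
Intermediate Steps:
p = 0 (p = 4 - 4 = 0)
u(Q, B) = 9
I(t) = 0 (I(t) = 0*(t + t*(-1)) = 0*(t - t) = 0*0 = 0)
u(3, 11)*v(c(-3, 5)) + I(3) = 9*2 + 0 = 18 + 0 = 18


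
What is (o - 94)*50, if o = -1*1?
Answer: -4750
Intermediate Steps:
o = -1
(o - 94)*50 = (-1 - 94)*50 = -95*50 = -4750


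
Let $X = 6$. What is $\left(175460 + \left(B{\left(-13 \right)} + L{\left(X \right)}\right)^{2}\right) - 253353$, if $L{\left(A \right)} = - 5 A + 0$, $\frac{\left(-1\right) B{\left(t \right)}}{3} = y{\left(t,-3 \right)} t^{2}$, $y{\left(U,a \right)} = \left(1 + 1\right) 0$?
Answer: $-76993$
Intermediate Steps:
$y{\left(U,a \right)} = 0$ ($y{\left(U,a \right)} = 2 \cdot 0 = 0$)
$B{\left(t \right)} = 0$ ($B{\left(t \right)} = - 3 \cdot 0 t^{2} = \left(-3\right) 0 = 0$)
$L{\left(A \right)} = - 5 A$
$\left(175460 + \left(B{\left(-13 \right)} + L{\left(X \right)}\right)^{2}\right) - 253353 = \left(175460 + \left(0 - 30\right)^{2}\right) - 253353 = \left(175460 + \left(-30\right)^{2}\right) - 253353 = \left(175460 + 900\right) - 253353 = 176360 - 253353 = -76993$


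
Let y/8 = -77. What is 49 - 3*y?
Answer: 1897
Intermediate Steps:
y = -616 (y = 8*(-77) = -616)
49 - 3*y = 49 - 3*(-616) = 49 + 1848 = 1897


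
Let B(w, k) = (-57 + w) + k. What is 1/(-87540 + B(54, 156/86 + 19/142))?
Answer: -6106/534525665 ≈ -1.1423e-5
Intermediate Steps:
B(w, k) = -57 + k + w
1/(-87540 + B(54, 156/86 + 19/142)) = 1/(-87540 + (-57 + (156/86 + 19/142) + 54)) = 1/(-87540 + (-57 + (156*(1/86) + 19*(1/142)) + 54)) = 1/(-87540 + (-57 + (78/43 + 19/142) + 54)) = 1/(-87540 + (-57 + 11893/6106 + 54)) = 1/(-87540 - 6425/6106) = 1/(-534525665/6106) = -6106/534525665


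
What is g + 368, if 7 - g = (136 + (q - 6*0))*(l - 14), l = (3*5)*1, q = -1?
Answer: 240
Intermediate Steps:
l = 15 (l = 15*1 = 15)
g = -128 (g = 7 - (136 + (-1 - 6*0))*(15 - 14) = 7 - (136 + (-1 + 0)) = 7 - (136 - 1) = 7 - 135 = -128)
g + 368 = -128 + 368 = 240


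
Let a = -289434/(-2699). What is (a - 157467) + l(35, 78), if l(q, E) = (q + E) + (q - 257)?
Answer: -425008190/2699 ≈ -1.5747e+5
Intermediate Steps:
a = 289434/2699 (a = -289434*(-1/2699) = 289434/2699 ≈ 107.24)
l(q, E) = -257 + E + 2*q (l(q, E) = (E + q) + (-257 + q) = -257 + E + 2*q)
(a - 157467) + l(35, 78) = (289434/2699 - 157467) + (-257 + 78 + 2*35) = -424713999/2699 + (-257 + 78 + 70) = -424713999/2699 - 109 = -425008190/2699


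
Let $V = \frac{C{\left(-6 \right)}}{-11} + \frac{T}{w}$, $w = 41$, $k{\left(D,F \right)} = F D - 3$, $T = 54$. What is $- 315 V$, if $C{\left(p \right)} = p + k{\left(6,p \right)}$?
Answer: $- \frac{768285}{451} \approx -1703.5$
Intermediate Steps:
$k{\left(D,F \right)} = -3 + D F$ ($k{\left(D,F \right)} = D F - 3 = -3 + D F$)
$C{\left(p \right)} = -3 + 7 p$ ($C{\left(p \right)} = p + \left(-3 + 6 p\right) = -3 + 7 p$)
$V = \frac{2439}{451}$ ($V = \frac{-3 + 7 \left(-6\right)}{-11} + \frac{54}{41} = \left(-3 - 42\right) \left(- \frac{1}{11}\right) + 54 \cdot \frac{1}{41} = \left(-45\right) \left(- \frac{1}{11}\right) + \frac{54}{41} = \frac{45}{11} + \frac{54}{41} = \frac{2439}{451} \approx 5.408$)
$- 315 V = \left(-315\right) \frac{2439}{451} = - \frac{768285}{451}$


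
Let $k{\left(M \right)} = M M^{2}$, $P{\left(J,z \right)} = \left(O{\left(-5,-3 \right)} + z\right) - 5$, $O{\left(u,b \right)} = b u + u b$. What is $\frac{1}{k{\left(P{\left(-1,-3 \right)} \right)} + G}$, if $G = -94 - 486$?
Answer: $\frac{1}{10068} \approx 9.9325 \cdot 10^{-5}$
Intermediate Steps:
$O{\left(u,b \right)} = 2 b u$ ($O{\left(u,b \right)} = b u + b u = 2 b u$)
$P{\left(J,z \right)} = 25 + z$ ($P{\left(J,z \right)} = \left(2 \left(-3\right) \left(-5\right) + z\right) - 5 = \left(30 + z\right) - 5 = 25 + z$)
$k{\left(M \right)} = M^{3}$
$G = -580$
$\frac{1}{k{\left(P{\left(-1,-3 \right)} \right)} + G} = \frac{1}{\left(25 - 3\right)^{3} - 580} = \frac{1}{22^{3} - 580} = \frac{1}{10648 - 580} = \frac{1}{10068}$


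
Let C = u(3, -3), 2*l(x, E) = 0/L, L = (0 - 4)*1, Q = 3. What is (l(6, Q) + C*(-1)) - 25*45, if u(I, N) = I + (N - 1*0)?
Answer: -1125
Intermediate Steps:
L = -4 (L = -4*1 = -4)
l(x, E) = 0 (l(x, E) = (0/(-4))/2 = (0*(-¼))/2 = (½)*0 = 0)
u(I, N) = I + N (u(I, N) = I + (N + 0) = I + N)
C = 0 (C = 3 - 3 = 0)
(l(6, Q) + C*(-1)) - 25*45 = (0 + 0*(-1)) - 25*45 = (0 + 0) - 1125 = 0 - 1125 = -1125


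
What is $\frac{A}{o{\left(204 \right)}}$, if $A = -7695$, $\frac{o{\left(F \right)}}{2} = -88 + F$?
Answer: $- \frac{7695}{232} \approx -33.168$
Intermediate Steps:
$o{\left(F \right)} = -176 + 2 F$ ($o{\left(F \right)} = 2 \left(-88 + F\right) = -176 + 2 F$)
$\frac{A}{o{\left(204 \right)}} = - \frac{7695}{-176 + 2 \cdot 204} = - \frac{7695}{-176 + 408} = - \frac{7695}{232}$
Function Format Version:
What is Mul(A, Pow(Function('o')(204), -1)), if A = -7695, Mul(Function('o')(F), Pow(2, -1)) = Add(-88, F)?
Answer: Rational(-7695, 232) ≈ -33.168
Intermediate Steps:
Function('o')(F) = Add(-176, Mul(2, F)) (Function('o')(F) = Mul(2, Add(-88, F)) = Add(-176, Mul(2, F)))
Mul(A, Pow(Function('o')(204), -1)) = Mul(-7695, Pow(Add(-176, Mul(2, 204)), -1)) = Mul(-7695, Pow(Add(-176, 408), -1)) = Mul(-7695, Pow(232, -1)) = Mul(-7695, Rational(1, 232)) = Rational(-7695, 232)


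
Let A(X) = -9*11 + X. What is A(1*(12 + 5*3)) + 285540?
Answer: 285468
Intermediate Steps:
A(X) = -99 + X
A(1*(12 + 5*3)) + 285540 = (-99 + 1*(12 + 5*3)) + 285540 = (-99 + 1*(12 + 15)) + 285540 = (-99 + 1*27) + 285540 = (-99 + 27) + 285540 = -72 + 285540 = 285468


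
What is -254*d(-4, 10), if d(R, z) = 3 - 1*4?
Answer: 254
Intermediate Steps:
d(R, z) = -1 (d(R, z) = 3 - 4 = -1)
-254*d(-4, 10) = -254*(-1) = 254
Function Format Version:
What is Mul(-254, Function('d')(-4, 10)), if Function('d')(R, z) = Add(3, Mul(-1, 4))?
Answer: 254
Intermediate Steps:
Function('d')(R, z) = -1 (Function('d')(R, z) = Add(3, -4) = -1)
Mul(-254, Function('d')(-4, 10)) = Mul(-254, -1) = 254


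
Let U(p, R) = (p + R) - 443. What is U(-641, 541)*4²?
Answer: -8688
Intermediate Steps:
U(p, R) = -443 + R + p (U(p, R) = (R + p) - 443 = -443 + R + p)
U(-641, 541)*4² = (-443 + 541 - 641)*4² = -543*16 = -8688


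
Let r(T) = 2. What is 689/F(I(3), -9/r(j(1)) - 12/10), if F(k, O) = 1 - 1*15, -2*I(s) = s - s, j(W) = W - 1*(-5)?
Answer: -689/14 ≈ -49.214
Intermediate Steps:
j(W) = 5 + W (j(W) = W + 5 = 5 + W)
I(s) = 0 (I(s) = -(s - s)/2 = -½*0 = 0)
F(k, O) = -14 (F(k, O) = 1 - 15 = -14)
689/F(I(3), -9/r(j(1)) - 12/10) = 689/(-14) = 689*(-1/14) = -689/14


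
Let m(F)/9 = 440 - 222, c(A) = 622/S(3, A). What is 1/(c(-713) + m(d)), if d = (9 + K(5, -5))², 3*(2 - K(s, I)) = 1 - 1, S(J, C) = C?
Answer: 713/1398284 ≈ 0.00050991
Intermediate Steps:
K(s, I) = 2 (K(s, I) = 2 - (1 - 1)/3 = 2 - ⅓*0 = 2 + 0 = 2)
c(A) = 622/A
d = 121 (d = (9 + 2)² = 11² = 121)
m(F) = 1962 (m(F) = 9*(440 - 222) = 9*218 = 1962)
1/(c(-713) + m(d)) = 1/(622/(-713) + 1962) = 1/(622*(-1/713) + 1962) = 1/(-622/713 + 1962) = 1/(1398284/713) = 713/1398284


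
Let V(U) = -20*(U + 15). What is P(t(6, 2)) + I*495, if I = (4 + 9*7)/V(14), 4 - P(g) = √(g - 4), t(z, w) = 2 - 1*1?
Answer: -6169/116 - I*√3 ≈ -53.181 - 1.732*I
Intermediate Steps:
V(U) = -300 - 20*U (V(U) = -20*(15 + U) = -300 - 20*U)
t(z, w) = 1 (t(z, w) = 2 - 1 = 1)
P(g) = 4 - √(-4 + g) (P(g) = 4 - √(g - 4) = 4 - √(-4 + g))
I = -67/580 (I = (4 + 9*7)/(-300 - 20*14) = (4 + 63)/(-300 - 280) = 67/(-580) = 67*(-1/580) = -67/580 ≈ -0.11552)
P(t(6, 2)) + I*495 = (4 - √(-4 + 1)) - 67/580*495 = (4 - √(-3)) - 6633/116 = (4 - I*√3) - 6633/116 = -6169/116 - I*√3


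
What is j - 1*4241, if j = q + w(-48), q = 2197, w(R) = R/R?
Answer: -2043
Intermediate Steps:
w(R) = 1
j = 2198 (j = 2197 + 1 = 2198)
j - 1*4241 = 2198 - 1*4241 = 2198 - 4241 = -2043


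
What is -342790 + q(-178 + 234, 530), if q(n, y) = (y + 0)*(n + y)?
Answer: -32210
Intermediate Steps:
q(n, y) = y*(n + y)
-342790 + q(-178 + 234, 530) = -342790 + 530*((-178 + 234) + 530) = -342790 + 530*(56 + 530) = -342790 + 530*586 = -342790 + 310580 = -32210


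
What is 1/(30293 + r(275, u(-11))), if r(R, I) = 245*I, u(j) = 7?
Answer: 1/32008 ≈ 3.1242e-5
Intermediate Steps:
1/(30293 + r(275, u(-11))) = 1/(30293 + 245*7) = 1/(30293 + 1715) = 1/32008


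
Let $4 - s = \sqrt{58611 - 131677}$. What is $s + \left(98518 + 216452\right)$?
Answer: $314974 - i \sqrt{73066} \approx 3.1497 \cdot 10^{5} - 270.31 i$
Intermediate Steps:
$s = 4 - i \sqrt{73066}$ ($s = 4 - \sqrt{58611 - 131677} = 4 - \sqrt{-73066} = 4 - i \sqrt{73066} \approx 4.0 - 270.31 i$)
$s + \left(98518 + 216452\right) = \left(4 - i \sqrt{73066}\right) + \left(98518 + 216452\right) = \left(4 - i \sqrt{73066}\right) + 314970 = 314974 - i \sqrt{73066}$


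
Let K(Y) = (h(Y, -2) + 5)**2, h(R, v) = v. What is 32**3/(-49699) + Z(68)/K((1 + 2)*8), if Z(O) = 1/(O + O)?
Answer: -40058333/60831576 ≈ -0.65851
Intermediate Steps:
Z(O) = 1/(2*O)
K(Y) = 9 (K(Y) = (-2 + 5)**2 = 3**2 = 9)
32**3/(-49699) + Z(68)/K((1 + 2)*8) = 32**3/(-49699) + ((1/2)/68)/9 = 32768*(-1/49699) + ((1/2)*(1/68))*(1/9) = -32768/49699 + (1/136)*(1/9) = -32768/49699 + 1/1224 = -40058333/60831576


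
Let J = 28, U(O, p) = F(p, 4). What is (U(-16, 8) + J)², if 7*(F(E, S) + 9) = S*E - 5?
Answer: 25600/49 ≈ 522.45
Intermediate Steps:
F(E, S) = -68/7 + E*S/7 (F(E, S) = -9 + (S*E - 5)/7 = -9 + (E*S - 5)/7 = -9 + (-5 + E*S)/7 = -9 + (-5/7 + E*S/7) = -68/7 + E*S/7)
U(O, p) = -68/7 + 4*p/7 (U(O, p) = -68/7 + (⅐)*p*4 = -68/7 + 4*p/7)
(U(-16, 8) + J)² = ((-68/7 + (4/7)*8) + 28)² = ((-68/7 + 32/7) + 28)² = (-36/7 + 28)² = (160/7)² = 25600/49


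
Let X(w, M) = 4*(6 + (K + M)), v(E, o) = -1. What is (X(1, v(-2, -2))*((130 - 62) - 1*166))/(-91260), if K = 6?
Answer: 1078/22815 ≈ 0.047250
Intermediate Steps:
X(w, M) = 48 + 4*M (X(w, M) = 4*(6 + (6 + M)) = 4*(12 + M) = 48 + 4*M)
(X(1, v(-2, -2))*((130 - 62) - 1*166))/(-91260) = ((48 + 4*(-1))*((130 - 62) - 1*166))/(-91260) = ((48 - 4)*(68 - 166))*(-1/91260) = (44*(-98))*(-1/91260) = -4312*(-1/91260) = 1078/22815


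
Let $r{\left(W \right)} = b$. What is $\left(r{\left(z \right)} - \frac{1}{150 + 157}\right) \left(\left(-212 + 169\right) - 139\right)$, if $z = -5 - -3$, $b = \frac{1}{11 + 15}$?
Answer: $- \frac{1967}{307} \approx -6.4072$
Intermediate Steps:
$b = \frac{1}{26} \approx 0.038462$
$z = -2$ ($z = -5 + 3 = -2$)
$r{\left(W \right)} = \frac{1}{26}$
$\left(r{\left(z \right)} - \frac{1}{150 + 157}\right) \left(\left(-212 + 169\right) - 139\right) = \left(\frac{1}{26} - \frac{1}{150 + 157}\right) \left(\left(-212 + 169\right) - 139\right) = \left(\frac{1}{26} - \frac{1}{307}\right) \left(-43 - 139\right) = \left(\frac{1}{26} - \frac{1}{307}\right) \left(-182\right) = \frac{281}{7982} \left(-182\right) = - \frac{1967}{307}$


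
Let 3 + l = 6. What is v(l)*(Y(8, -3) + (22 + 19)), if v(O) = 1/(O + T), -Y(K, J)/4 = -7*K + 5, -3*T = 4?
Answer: 147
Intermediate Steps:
T = -4/3 (T = -1/3*4 = -4/3 ≈ -1.3333)
Y(K, J) = -20 + 28*K (Y(K, J) = -4*(-7*K + 5) = -4*(5 - 7*K) = -20 + 28*K)
l = 3 (l = -3 + 6 = 3)
v(O) = 1/(-4/3 + O) (v(O) = 1/(O - 4/3) = 1/(-4/3 + O))
v(l)*(Y(8, -3) + (22 + 19)) = (3/(-4 + 3*3))*((-20 + 28*8) + (22 + 19)) = (3/(-4 + 9))*((-20 + 224) + 41) = (3/5)*(204 + 41) = (3*(1/5))*245 = (3/5)*245 = 147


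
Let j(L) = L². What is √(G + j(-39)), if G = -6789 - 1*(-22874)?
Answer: √17606 ≈ 132.69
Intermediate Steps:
G = 16085 (G = -6789 + 22874 = 16085)
√(G + j(-39)) = √(16085 + (-39)²) = √(16085 + 1521) = √17606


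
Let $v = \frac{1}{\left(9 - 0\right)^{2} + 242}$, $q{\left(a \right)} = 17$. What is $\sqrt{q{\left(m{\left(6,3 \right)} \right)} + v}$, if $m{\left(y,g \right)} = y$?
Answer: $\frac{2 \sqrt{443479}}{323} \approx 4.1235$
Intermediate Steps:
$v = \frac{1}{323}$ ($v = \frac{1}{\left(9 + 0\right)^{2} + 242} = \frac{1}{9^{2} + 242} = \frac{1}{81 + 242} = \frac{1}{323} \approx 0.003096$)
$\sqrt{q{\left(m{\left(6,3 \right)} \right)} + v} = \sqrt{17 + \frac{1}{323}} = \sqrt{\frac{5492}{323}} = \frac{2 \sqrt{443479}}{323}$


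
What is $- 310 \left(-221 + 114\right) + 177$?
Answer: $33347$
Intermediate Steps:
$- 310 \left(-221 + 114\right) + 177 = \left(-310\right) \left(-107\right) + 177 = 33170 + 177 = 33347$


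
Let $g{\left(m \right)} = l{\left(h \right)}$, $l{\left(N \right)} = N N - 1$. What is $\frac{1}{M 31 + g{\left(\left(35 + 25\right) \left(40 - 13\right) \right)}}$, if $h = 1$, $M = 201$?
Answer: $\frac{1}{6231} \approx 0.00016049$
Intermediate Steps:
$l{\left(N \right)} = -1 + N^{2}$ ($l{\left(N \right)} = N^{2} - 1 = -1 + N^{2}$)
$g{\left(m \right)} = 0$ ($g{\left(m \right)} = -1 + 1^{2} = -1 + 1 = 0$)
$\frac{1}{M 31 + g{\left(\left(35 + 25\right) \left(40 - 13\right) \right)}} = \frac{1}{201 \cdot 31 + 0} = \frac{1}{6231 + 0} = \frac{1}{6231}$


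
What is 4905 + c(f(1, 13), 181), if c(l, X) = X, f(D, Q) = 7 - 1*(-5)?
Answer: 5086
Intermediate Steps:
f(D, Q) = 12 (f(D, Q) = 7 + 5 = 12)
4905 + c(f(1, 13), 181) = 4905 + 181 = 5086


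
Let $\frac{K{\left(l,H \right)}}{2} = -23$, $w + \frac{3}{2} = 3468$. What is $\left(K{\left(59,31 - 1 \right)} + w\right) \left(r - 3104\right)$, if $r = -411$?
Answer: $- \frac{24046115}{2} \approx -1.2023 \cdot 10^{7}$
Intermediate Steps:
$w = \frac{6933}{2}$ ($w = - \frac{3}{2} + 3468 = \frac{6933}{2} \approx 3466.5$)
$K{\left(l,H \right)} = -46$ ($K{\left(l,H \right)} = 2 \left(-23\right) = -46$)
$\left(K{\left(59,31 - 1 \right)} + w\right) \left(r - 3104\right) = \left(-46 + \frac{6933}{2}\right) \left(-411 - 3104\right) = \frac{6841}{2} \left(-3515\right) = - \frac{24046115}{2}$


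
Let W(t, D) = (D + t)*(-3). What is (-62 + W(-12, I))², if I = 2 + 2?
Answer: 1444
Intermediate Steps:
I = 4
W(t, D) = -3*D - 3*t
(-62 + W(-12, I))² = (-62 + (-3*4 - 3*(-12)))² = (-62 + (-12 + 36))² = (-62 + 24)² = (-38)² = 1444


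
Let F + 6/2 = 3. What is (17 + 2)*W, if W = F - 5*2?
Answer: -190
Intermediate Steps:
F = 0 (F = -3 + 3 = 0)
W = -10 (W = 0 - 5*2 = 0 - 10 = -10)
(17 + 2)*W = (17 + 2)*(-10) = 19*(-10) = -190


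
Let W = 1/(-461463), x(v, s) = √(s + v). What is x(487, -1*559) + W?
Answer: -1/461463 + 6*I*√2 ≈ -2.167e-6 + 8.4853*I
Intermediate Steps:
W = -1/461463 ≈ -2.1670e-6
x(487, -1*559) + W = √(-1*559 + 487) - 1/461463 = √(-559 + 487) - 1/461463 = √(-72) - 1/461463 = 6*I*√2 - 1/461463 = -1/461463 + 6*I*√2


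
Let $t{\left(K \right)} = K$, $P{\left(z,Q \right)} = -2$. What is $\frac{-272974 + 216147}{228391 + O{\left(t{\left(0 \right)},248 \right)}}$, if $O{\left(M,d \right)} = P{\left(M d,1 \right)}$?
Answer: $- \frac{56827}{228389} \approx -0.24882$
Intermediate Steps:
$O{\left(M,d \right)} = -2$
$\frac{-272974 + 216147}{228391 + O{\left(t{\left(0 \right)},248 \right)}} = \frac{-272974 + 216147}{228391 - 2} = - \frac{56827}{228389}$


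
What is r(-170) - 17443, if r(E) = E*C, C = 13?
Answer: -19653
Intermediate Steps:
r(E) = 13*E (r(E) = E*13 = 13*E)
r(-170) - 17443 = 13*(-170) - 17443 = -2210 - 17443 = -19653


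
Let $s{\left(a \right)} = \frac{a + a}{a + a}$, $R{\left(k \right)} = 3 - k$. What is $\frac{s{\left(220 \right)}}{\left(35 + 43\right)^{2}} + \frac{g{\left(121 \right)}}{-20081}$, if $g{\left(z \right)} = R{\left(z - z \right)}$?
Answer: $\frac{1829}{122172804} \approx 1.4971 \cdot 10^{-5}$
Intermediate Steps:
$g{\left(z \right)} = 3$ ($g{\left(z \right)} = 3 - \left(z - z\right) = 3 - 0 = 3 + 0 = 3$)
$s{\left(a \right)} = 1$ ($s{\left(a \right)} = \frac{2 a}{2 a} = 2 a \frac{1}{2 a} = 1$)
$\frac{s{\left(220 \right)}}{\left(35 + 43\right)^{2}} + \frac{g{\left(121 \right)}}{-20081} = 1 \frac{1}{\left(35 + 43\right)^{2}} + \frac{3}{-20081} = 1 \frac{1}{78^{2}} + 3 \left(- \frac{1}{20081}\right) = 1 \cdot \frac{1}{6084} - \frac{3}{20081} = \frac{1}{6084} - \frac{3}{20081} = \frac{1829}{122172804}$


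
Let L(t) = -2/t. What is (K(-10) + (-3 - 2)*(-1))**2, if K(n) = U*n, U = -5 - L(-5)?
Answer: 3481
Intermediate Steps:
U = -27/5 (U = -5 - (-2)/(-5) = -5 - (-2)*(-1)/5 = -5 - 1*2/5 = -5 - 2/5 = -27/5 ≈ -5.4000)
K(n) = -27*n/5
(K(-10) + (-3 - 2)*(-1))**2 = (-27/5*(-10) + (-3 - 2)*(-1))**2 = (54 - 5*(-1))**2 = (54 + 5)**2 = 59**2 = 3481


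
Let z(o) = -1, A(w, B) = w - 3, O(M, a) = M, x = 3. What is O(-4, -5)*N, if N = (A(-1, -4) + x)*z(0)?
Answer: -4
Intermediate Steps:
A(w, B) = -3 + w
N = 1 (N = ((-3 - 1) + 3)*(-1) = (-4 + 3)*(-1) = -1*(-1) = 1)
O(-4, -5)*N = -4*1 = -4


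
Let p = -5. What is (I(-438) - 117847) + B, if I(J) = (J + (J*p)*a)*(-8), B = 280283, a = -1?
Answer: 183460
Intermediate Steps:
I(J) = -48*J (I(J) = (J + (J*(-5))*(-1))*(-8) = (J - 5*J*(-1))*(-8) = (J + 5*J)*(-8) = (6*J)*(-8) = -48*J)
(I(-438) - 117847) + B = (-48*(-438) - 117847) + 280283 = (21024 - 117847) + 280283 = -96823 + 280283 = 183460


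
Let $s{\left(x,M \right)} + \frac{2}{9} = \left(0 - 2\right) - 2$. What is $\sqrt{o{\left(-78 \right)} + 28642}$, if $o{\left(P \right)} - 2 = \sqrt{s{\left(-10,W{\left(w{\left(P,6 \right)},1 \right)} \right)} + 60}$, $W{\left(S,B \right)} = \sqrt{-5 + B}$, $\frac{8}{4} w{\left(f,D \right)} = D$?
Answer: $\frac{\sqrt{257796 + 3 \sqrt{502}}}{3} \approx 169.27$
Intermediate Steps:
$w{\left(f,D \right)} = \frac{D}{2}$
$s{\left(x,M \right)} = - \frac{38}{9}$ ($s{\left(x,M \right)} = - \frac{2}{9} + \left(\left(0 - 2\right) - 2\right) = - \frac{2}{9} - 4 = - \frac{38}{9}$)
$o{\left(P \right)} = 2 + \frac{\sqrt{502}}{3}$ ($o{\left(P \right)} = 2 + \sqrt{- \frac{38}{9} + 60} = 2 + \sqrt{\frac{502}{9}} = 2 + \frac{\sqrt{502}}{3}$)
$\sqrt{o{\left(-78 \right)} + 28642} = \sqrt{\left(2 + \frac{\sqrt{502}}{3}\right) + 28642} = \sqrt{28644 + \frac{\sqrt{502}}{3}}$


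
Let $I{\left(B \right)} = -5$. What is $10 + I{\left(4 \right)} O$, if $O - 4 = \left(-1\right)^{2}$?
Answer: $-15$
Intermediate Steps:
$O = 5$ ($O = 4 + \left(-1\right)^{2} = 4 + 1 = 5$)
$10 + I{\left(4 \right)} O = 10 - 25 = -15$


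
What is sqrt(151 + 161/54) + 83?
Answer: 83 + sqrt(49890)/18 ≈ 95.409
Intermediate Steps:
sqrt(151 + 161/54) + 83 = sqrt(8315/54) + 83 = sqrt(49890)/18 + 83 = 83 + sqrt(49890)/18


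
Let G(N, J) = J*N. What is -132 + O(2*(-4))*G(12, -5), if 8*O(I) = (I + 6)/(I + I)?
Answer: -2127/16 ≈ -132.94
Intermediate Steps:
O(I) = (6 + I)/(16*I) (O(I) = ((I + 6)/(I + I))/8 = ((6 + I)/((2*I)))/8 = ((6 + I)*(1/(2*I)))/8 = ((6 + I)/(2*I))/8 = (6 + I)/(16*I))
-132 + O(2*(-4))*G(12, -5) = -132 + ((6 + 2*(-4))/(16*((2*(-4)))))*(-5*12) = -132 + ((1/16)*(6 - 8)/(-8))*(-60) = -132 + ((1/16)*(-⅛)*(-2))*(-60) = -132 + (1/64)*(-60) = -132 - 15/16 = -2127/16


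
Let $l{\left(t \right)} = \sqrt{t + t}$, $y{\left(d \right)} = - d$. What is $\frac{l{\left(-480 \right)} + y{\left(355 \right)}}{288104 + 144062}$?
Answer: $- \frac{355}{432166} + \frac{4 i \sqrt{15}}{216083} \approx -0.00082144 + 7.1694 \cdot 10^{-5} i$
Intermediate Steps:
$l{\left(t \right)} = \sqrt{2} \sqrt{t}$ ($l{\left(t \right)} = \sqrt{2 t} = \sqrt{2} \sqrt{t}$)
$\frac{l{\left(-480 \right)} + y{\left(355 \right)}}{288104 + 144062} = \frac{\sqrt{2} \sqrt{-480} - 355}{288104 + 144062} = \frac{\sqrt{2} \cdot 4 i \sqrt{30} - 355}{432166} = \left(8 i \sqrt{15} - 355\right) \frac{1}{432166} = \left(-355 + 8 i \sqrt{15}\right) \frac{1}{432166} = - \frac{355}{432166} + \frac{4 i \sqrt{15}}{216083}$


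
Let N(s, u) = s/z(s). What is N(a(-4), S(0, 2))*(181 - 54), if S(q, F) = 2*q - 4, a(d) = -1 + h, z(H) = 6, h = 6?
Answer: 635/6 ≈ 105.83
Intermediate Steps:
a(d) = 5 (a(d) = -1 + 6 = 5)
S(q, F) = -4 + 2*q
N(s, u) = s/6
N(a(-4), S(0, 2))*(181 - 54) = ((⅙)*5)*(181 - 54) = (⅚)*127 = 635/6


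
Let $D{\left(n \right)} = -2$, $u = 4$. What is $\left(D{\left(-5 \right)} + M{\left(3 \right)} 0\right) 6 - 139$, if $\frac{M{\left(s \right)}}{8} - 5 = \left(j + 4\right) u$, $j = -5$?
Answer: $-151$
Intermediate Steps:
$M{\left(s \right)} = 8$ ($M{\left(s \right)} = 40 + 8 \left(-5 + 4\right) 4 = 40 + 8 \left(\left(-1\right) 4\right) = 40 + 8 \left(-4\right) = 40 - 32 = 8$)
$\left(D{\left(-5 \right)} + M{\left(3 \right)} 0\right) 6 - 139 = \left(-2 + 8 \cdot 0\right) 6 - 139 = \left(-2 + 0\right) 6 - 139 = \left(-2\right) 6 - 139 = -12 - 139 = -151$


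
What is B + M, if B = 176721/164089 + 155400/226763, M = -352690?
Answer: -13123287348645107/37209313907 ≈ -3.5269e+5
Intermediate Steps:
B = 65573214723/37209313907 (B = 176721*(1/164089) + 155400*(1/226763) = 176721/164089 + 155400/226763 = 65573214723/37209313907 ≈ 1.7623)
B + M = 65573214723/37209313907 - 352690 = -13123287348645107/37209313907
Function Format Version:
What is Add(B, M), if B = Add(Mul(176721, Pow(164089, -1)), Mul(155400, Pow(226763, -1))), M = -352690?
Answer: Rational(-13123287348645107, 37209313907) ≈ -3.5269e+5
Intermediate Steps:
B = Rational(65573214723, 37209313907) (B = Add(Mul(176721, Rational(1, 164089)), Mul(155400, Rational(1, 226763))) = Add(Rational(176721, 164089), Rational(155400, 226763)) = Rational(65573214723, 37209313907) ≈ 1.7623)
Add(B, M) = Add(Rational(65573214723, 37209313907), -352690) = Rational(-13123287348645107, 37209313907)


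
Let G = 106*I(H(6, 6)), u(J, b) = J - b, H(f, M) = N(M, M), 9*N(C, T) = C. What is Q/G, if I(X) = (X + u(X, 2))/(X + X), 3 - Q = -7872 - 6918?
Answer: -14793/53 ≈ -279.11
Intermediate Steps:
N(C, T) = C/9
H(f, M) = M/9
Q = 14793 (Q = 3 - (-7872 - 6918) = 3 - 1*(-14790) = 3 + 14790 = 14793)
I(X) = (-2 + 2*X)/(2*X) (I(X) = (X + (X - 1*2))/(X + X) = (X + (X - 2))/((2*X)) = (X + (-2 + X))*(1/(2*X)) = (-2 + 2*X)*(1/(2*X)) = (-2 + 2*X)/(2*X))
G = -53 (G = 106*((-1 + (1/9)*6)/(((1/9)*6))) = 106*((-1 + 2/3)/(2/3)) = 106*((3/2)*(-1/3)) = 106*(-1/2) = -53)
Q/G = 14793/(-53) = 14793*(-1/53) = -14793/53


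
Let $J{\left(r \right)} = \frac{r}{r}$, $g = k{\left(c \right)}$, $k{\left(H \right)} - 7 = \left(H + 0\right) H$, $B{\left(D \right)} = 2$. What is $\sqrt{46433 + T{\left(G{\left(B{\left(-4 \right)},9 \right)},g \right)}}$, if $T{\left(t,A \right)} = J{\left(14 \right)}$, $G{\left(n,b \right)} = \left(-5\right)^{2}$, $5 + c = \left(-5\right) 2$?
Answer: $\sqrt{46434} \approx 215.49$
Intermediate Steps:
$c = -15$ ($c = -5 - 10 = -15$)
$k{\left(H \right)} = 7 + H^{2}$ ($k{\left(H \right)} = 7 + \left(H + 0\right) H = 7 + H H = 7 + H^{2}$)
$g = 232$ ($g = 7 + \left(-15\right)^{2} = 7 + 225 = 232$)
$G{\left(n,b \right)} = 25$
$J{\left(r \right)} = 1$
$T{\left(t,A \right)} = 1$
$\sqrt{46433 + T{\left(G{\left(B{\left(-4 \right)},9 \right)},g \right)}} = \sqrt{46433 + 1} = \sqrt{46434}$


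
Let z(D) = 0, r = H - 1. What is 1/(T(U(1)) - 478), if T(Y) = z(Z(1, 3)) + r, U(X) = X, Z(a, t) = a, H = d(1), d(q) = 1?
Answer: -1/478 ≈ -0.0020920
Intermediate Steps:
H = 1
r = 0 (r = 1 - 1 = 0)
T(Y) = 0 (T(Y) = 0 + 0 = 0)
1/(T(U(1)) - 478) = 1/(0 - 478) = 1/(-478) = -1/478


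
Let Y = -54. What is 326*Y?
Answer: -17604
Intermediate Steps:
326*Y = 326*(-54) = -17604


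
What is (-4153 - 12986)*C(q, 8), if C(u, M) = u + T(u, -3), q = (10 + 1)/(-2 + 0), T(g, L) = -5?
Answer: 359919/2 ≈ 1.7996e+5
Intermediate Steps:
q = -11/2 (q = 11/(-2) = 11*(-1/2) = -11/2 ≈ -5.5000)
C(u, M) = -5 + u (C(u, M) = u - 5 = -5 + u)
(-4153 - 12986)*C(q, 8) = (-4153 - 12986)*(-5 - 11/2) = -17139*(-21/2) = 359919/2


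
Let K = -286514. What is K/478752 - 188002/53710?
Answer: -26348750111/6428442480 ≈ -4.0988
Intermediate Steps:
K/478752 - 188002/53710 = -286514/478752 - 188002/53710 = -286514*1/478752 - 188002*1/53710 = -143257/239376 - 94001/26855 = -26348750111/6428442480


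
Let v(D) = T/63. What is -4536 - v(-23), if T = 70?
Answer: -40834/9 ≈ -4537.1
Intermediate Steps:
v(D) = 10/9 (v(D) = 70/63 = 70*(1/63) = 10/9)
-4536 - v(-23) = -4536 - 1*10/9 = -4536 - 10/9 = -40834/9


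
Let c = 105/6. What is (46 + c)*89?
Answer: 11303/2 ≈ 5651.5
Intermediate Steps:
c = 35/2 (c = 105*(⅙) = 35/2 ≈ 17.500)
(46 + c)*89 = (46 + 35/2)*89 = (127/2)*89 = 11303/2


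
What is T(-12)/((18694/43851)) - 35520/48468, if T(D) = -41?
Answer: -7317015989/75505066 ≈ -96.908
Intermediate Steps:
T(-12)/((18694/43851)) - 35520/48468 = -41/(18694/43851) - 35520/48468 = -41/(18694*(1/43851)) - 35520*1/48468 = -41/18694/43851 - 2960/4039 = -41*43851/18694 - 2960/4039 = -1797891/18694 - 2960/4039 = -7317015989/75505066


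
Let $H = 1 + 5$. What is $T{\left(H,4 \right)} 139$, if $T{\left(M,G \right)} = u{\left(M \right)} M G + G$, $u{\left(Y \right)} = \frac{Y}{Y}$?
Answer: $3892$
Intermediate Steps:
$H = 6$
$u{\left(Y \right)} = 1$
$T{\left(M,G \right)} = G + G M$ ($T{\left(M,G \right)} = 1 M G + G = M G + G = G M + G = G + G M$)
$T{\left(H,4 \right)} 139 = 4 \left(1 + 6\right) 139 = 4 \cdot 7 \cdot 139 = 28 \cdot 139 = 3892$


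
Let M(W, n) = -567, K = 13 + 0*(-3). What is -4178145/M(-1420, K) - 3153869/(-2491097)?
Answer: 495712034228/67259619 ≈ 7370.1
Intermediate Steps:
K = 13 (K = 13 + 0 = 13)
-4178145/M(-1420, K) - 3153869/(-2491097) = -4178145/(-567) - 3153869/(-2491097) = -4178145*(-1/567) - 3153869*(-1/2491097) = 1392715/189 + 3153869/2491097 = 495712034228/67259619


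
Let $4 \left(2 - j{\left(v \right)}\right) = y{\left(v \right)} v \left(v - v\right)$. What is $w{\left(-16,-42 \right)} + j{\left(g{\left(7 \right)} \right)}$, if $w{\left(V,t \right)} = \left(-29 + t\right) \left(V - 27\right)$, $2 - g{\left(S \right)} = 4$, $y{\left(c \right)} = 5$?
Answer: $3055$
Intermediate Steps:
$g{\left(S \right)} = -2$ ($g{\left(S \right)} = 2 - 4 = -2$)
$j{\left(v \right)} = 2$ ($j{\left(v \right)} = 2 - \frac{5 v \left(v - v\right)}{4} = 2 - \frac{5 v 0}{4} = 2 - 0 = 2 + 0 = 2$)
$w{\left(V,t \right)} = \left(-29 + t\right) \left(-27 + V\right)$
$w{\left(-16,-42 \right)} + j{\left(g{\left(7 \right)} \right)} = \left(783 - -464 - -1134 - -672\right) + 2 = \left(783 + 464 + 1134 + 672\right) + 2 = 3053 + 2 = 3055$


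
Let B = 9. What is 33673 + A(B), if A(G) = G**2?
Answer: 33754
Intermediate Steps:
33673 + A(B) = 33673 + 9**2 = 33673 + 81 = 33754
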